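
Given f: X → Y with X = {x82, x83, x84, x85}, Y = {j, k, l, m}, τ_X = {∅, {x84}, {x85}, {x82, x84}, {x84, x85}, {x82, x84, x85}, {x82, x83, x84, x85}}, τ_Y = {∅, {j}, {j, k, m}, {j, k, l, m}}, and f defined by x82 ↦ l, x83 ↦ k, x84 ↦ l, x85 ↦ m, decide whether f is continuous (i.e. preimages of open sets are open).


f is NOT continuous.

Compute f^{-1}(U) for each U ∈ τ_Y:
  U = ∅: f^{-1}(U) = ∅ ∈ τ_X ✓.
  U = {j}: f^{-1}(U) = ∅ ∈ τ_X ✓.
  U = {j, k, m}: f^{-1}(U) = {x83, x85} ∉ τ_X ✗.
  U = {j, k, l, m}: f^{-1}(U) = {x82, x83, x84, x85} ∈ τ_X ✓.
Found U = {j, k, m} with f^{-1}(U) = {x83, x85} not in τ_X. Therefore f is NOT continuous.


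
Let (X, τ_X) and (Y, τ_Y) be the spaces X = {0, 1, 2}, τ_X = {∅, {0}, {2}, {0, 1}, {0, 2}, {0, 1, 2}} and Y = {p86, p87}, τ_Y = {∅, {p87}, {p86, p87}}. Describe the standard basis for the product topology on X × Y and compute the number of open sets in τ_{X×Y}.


Basis B = {∅ × ∅, {0} × {p87}, {2} × {p87}, {0} × {p86, p87}, {0, 1} × {p87}, {0, 2} × {p87}, {2} × {p86, p87}, {0, 1, 2} × {p87}, {0, 1} × {p86, p87}, {0, 2} × {p86, p87}, {0, 1, 2} × {p86, p87}}; |τ_{X×Y}| = 18.

Enumerate products U × V with U ∈ τ_X, V ∈ τ_Y (deduplicated):
  ∅ × ∅ = {} (∅)
  {0} × {p87} = {(0,p87)}
  {2} × {p87} = {(2,p87)}
  {0} × {p86, p87} = {(0,p86), (0,p87)}
  {0, 1} × {p87} = {(0,p87), (1,p87)}
  {0, 2} × {p87} = {(0,p87), (2,p87)}
  {2} × {p86, p87} = {(2,p86), (2,p87)}
  {0, 1, 2} × {p87} = {(0,p87), (1,p87), (2,p87)}
  {0, 1} × {p86, p87} = {(0,p86), (0,p87), (1,p86), (1,p87)}
  {0, 2} × {p86, p87} = {(0,p86), (0,p87), (2,p86), (2,p87)}
  {0, 1, 2} × {p86, p87} = {(0,p86), (0,p87), (1,p86), (1,p87), (2,p86), (2,p87)}
These 11 distinct sets form the basis B.
Close under arbitrary unions to get τ_{X×Y}; counting gives |τ_{X×Y}| = 18.


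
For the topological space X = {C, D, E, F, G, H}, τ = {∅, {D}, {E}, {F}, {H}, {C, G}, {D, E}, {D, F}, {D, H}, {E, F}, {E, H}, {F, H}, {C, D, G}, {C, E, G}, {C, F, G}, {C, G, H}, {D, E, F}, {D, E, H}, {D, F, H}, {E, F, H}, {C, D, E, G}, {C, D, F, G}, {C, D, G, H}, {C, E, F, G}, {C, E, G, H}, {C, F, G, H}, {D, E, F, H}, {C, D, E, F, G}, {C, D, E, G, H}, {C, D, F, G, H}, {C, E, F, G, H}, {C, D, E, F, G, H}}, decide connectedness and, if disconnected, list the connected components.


(X, τ) is disconnected; components = [{D}, {E}, {F}, {H}, {C, G}].

Find clopen sets (U ∈ τ with X ∖ U ∈ τ):
  U = ∅, X ∖ U = {C, D, E, F, G, H} — both open, so U is clopen.
  U = {D}, X ∖ U = {C, E, F, G, H} — both open, so U is clopen.
  U = {E}, X ∖ U = {C, D, F, G, H} — both open, so U is clopen.
  U = {F}, X ∖ U = {C, D, E, G, H} — both open, so U is clopen.
  U = {H}, X ∖ U = {C, D, E, F, G} — both open, so U is clopen.
  U = {C, G}, X ∖ U = {D, E, F, H} — both open, so U is clopen.
  U = {D, E}, X ∖ U = {C, F, G, H} — both open, so U is clopen.
  U = {D, F}, X ∖ U = {C, E, G, H} — both open, so U is clopen.
  U = {D, H}, X ∖ U = {C, E, F, G} — both open, so U is clopen.
  U = {E, F}, X ∖ U = {C, D, G, H} — both open, so U is clopen.
  U = {E, H}, X ∖ U = {C, D, F, G} — both open, so U is clopen.
  U = {F, H}, X ∖ U = {C, D, E, G} — both open, so U is clopen.
  U = {C, D, G}, X ∖ U = {E, F, H} — both open, so U is clopen.
  U = {C, E, G}, X ∖ U = {D, F, H} — both open, so U is clopen.
  U = {C, F, G}, X ∖ U = {D, E, H} — both open, so U is clopen.
  U = {C, G, H}, X ∖ U = {D, E, F} — both open, so U is clopen.
  U = {D, E, F}, X ∖ U = {C, G, H} — both open, so U is clopen.
  U = {D, E, H}, X ∖ U = {C, F, G} — both open, so U is clopen.
  U = {D, F, H}, X ∖ U = {C, E, G} — both open, so U is clopen.
  U = {E, F, H}, X ∖ U = {C, D, G} — both open, so U is clopen.
  U = {C, D, E, G}, X ∖ U = {F, H} — both open, so U is clopen.
  U = {C, D, F, G}, X ∖ U = {E, H} — both open, so U is clopen.
  U = {C, D, G, H}, X ∖ U = {E, F} — both open, so U is clopen.
  U = {C, E, F, G}, X ∖ U = {D, H} — both open, so U is clopen.
  U = {C, E, G, H}, X ∖ U = {D, F} — both open, so U is clopen.
  U = {C, F, G, H}, X ∖ U = {D, E} — both open, so U is clopen.
  U = {D, E, F, H}, X ∖ U = {C, G} — both open, so U is clopen.
  U = {C, D, E, F, G}, X ∖ U = {H} — both open, so U is clopen.
  U = {C, D, E, G, H}, X ∖ U = {F} — both open, so U is clopen.
  U = {C, D, F, G, H}, X ∖ U = {E} — both open, so U is clopen.
  U = {C, E, F, G, H}, X ∖ U = {D} — both open, so U is clopen.
  U = {C, D, E, F, G, H}, X ∖ U = ∅ — both open, so U is clopen.
Nontrivial clopen(s) exist: e.g. {D}. So (X, τ) is disconnected.
Compute connected components by grouping points that agree on all clopens:
  component: {D}
  component: {E}
  component: {F}
  component: {H}
  component: {C, G}


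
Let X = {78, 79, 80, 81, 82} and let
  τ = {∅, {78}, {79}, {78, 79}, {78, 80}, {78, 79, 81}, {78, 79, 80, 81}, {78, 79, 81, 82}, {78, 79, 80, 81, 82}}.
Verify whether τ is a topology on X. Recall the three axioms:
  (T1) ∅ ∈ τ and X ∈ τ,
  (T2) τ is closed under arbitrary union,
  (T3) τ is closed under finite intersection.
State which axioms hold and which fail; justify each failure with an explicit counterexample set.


τ is NOT a topology on X.

Axiom (T1): ∅ ∈ τ? Yes; X ∈ τ? Yes.
Axiom (T2/T3): check pairwise unions and intersections of members of τ.
Counterexample for (T2): {79} ∪ {78, 80} = {78, 79, 80} ∉ τ. Therefore τ is NOT a topology.


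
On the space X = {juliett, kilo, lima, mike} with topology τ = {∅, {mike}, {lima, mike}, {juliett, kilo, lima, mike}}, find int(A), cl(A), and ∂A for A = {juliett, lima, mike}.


int(A) = {lima, mike}, cl(A) = {juliett, kilo, lima, mike}, ∂A = {juliett, kilo}.

Closed sets in (X, τ) are complements of opens:
  closed(X, τ) = {∅, {juliett, kilo}, {juliett, kilo, lima}, {juliett, kilo, lima, mike}}.
int(A) = ⋃ {U ∈ τ : U ⊆ A}. Opens contained in A: ∅, {mike}, {lima, mike}.
Taking the union of these: int(A) = {lima, mike}.
cl(A) = ⋂ {C closed : A ⊆ C}. Closed sets containing A: {juliett, kilo, lima, mike}.
Intersecting these: cl(A) = {juliett, kilo, lima, mike}.
∂A = cl(A) ∖ int(A) = {juliett, kilo, lima, mike} ∖ {lima, mike} = {juliett, kilo}.


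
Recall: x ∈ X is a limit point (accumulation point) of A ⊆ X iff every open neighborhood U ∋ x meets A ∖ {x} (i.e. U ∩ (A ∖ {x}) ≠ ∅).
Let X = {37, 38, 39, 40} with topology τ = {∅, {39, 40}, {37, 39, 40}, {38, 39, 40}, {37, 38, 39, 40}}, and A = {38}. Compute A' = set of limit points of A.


A' = ∅

For each x ∈ X, list the open sets U ∈ τ with x ∈ U, then check whether U ∩ (A ∖ {x}) ≠ ∅ for every such U.
  x = 37: open {37, 39, 40} ∋ x has {37, 39, 40} ∩ (A ∖ {37}) = ∅, so x is NOT a limit point.
  x = 38: open {38, 39, 40} ∋ x has {38, 39, 40} ∩ (A ∖ {38}) = ∅, so x is NOT a limit point.
  x = 39: open {39, 40} ∋ x has {39, 40} ∩ (A ∖ {39}) = ∅, so x is NOT a limit point.
  x = 40: open {39, 40} ∋ x has {39, 40} ∩ (A ∖ {40}) = ∅, so x is NOT a limit point.
Collecting: A' = ∅.


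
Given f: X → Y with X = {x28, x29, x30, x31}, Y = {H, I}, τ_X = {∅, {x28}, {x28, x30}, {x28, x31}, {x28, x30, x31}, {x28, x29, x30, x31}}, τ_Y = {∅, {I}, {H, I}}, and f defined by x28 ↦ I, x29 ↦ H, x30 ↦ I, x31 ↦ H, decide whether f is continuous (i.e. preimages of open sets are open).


f IS continuous.

Compute f^{-1}(U) for each U ∈ τ_Y:
  U = ∅: f^{-1}(U) = ∅ ∈ τ_X ✓.
  U = {I}: f^{-1}(U) = {x28, x30} ∈ τ_X ✓.
  U = {H, I}: f^{-1}(U) = {x28, x29, x30, x31} ∈ τ_X ✓.
Every preimage lies in τ_X, so f IS continuous.


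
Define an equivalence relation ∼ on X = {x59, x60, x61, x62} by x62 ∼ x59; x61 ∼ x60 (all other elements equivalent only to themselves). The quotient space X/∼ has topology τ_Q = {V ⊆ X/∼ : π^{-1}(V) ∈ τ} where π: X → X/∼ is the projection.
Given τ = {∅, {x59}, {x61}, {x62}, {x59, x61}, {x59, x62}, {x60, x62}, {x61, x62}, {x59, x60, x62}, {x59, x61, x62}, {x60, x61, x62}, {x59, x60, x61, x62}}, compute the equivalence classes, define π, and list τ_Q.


X/∼ = {[x59=x62], [x60=x61]}; |τ_Q| = 3.

Equivalence classes: [x59=x62], [x60=x61].
Quotient map π: X → X/∼ sends x59 ↦ [x59=x62], x60 ↦ [x60=x61], x61 ↦ [x60=x61], x62 ↦ [x59=x62].
For each subset V ⊆ X/∼, compute π^{-1}(V) ⊆ X and check whether π^{-1}(V) ∈ τ. V is open in τ_Q iff π^{-1}(V) ∈ τ.
  V = {}: π^{-1}(V) = ∅ ∈ τ ✓.
  V = {[x59=x62]}: π^{-1}(V) = {x59, x62} ∈ τ ✓.
  V = {[x60=x61]}: π^{-1}(V) = {x60, x61} ∉ τ ✗.
  V = {[x59=x62], [x60=x61]}: π^{-1}(V) = {x59, x60, x61, x62} ∈ τ ✓.
Open sets in the quotient: τ_Q = {{}, {[x59=x62]}, {[x59=x62], [x60=x61]}} (3 elements).


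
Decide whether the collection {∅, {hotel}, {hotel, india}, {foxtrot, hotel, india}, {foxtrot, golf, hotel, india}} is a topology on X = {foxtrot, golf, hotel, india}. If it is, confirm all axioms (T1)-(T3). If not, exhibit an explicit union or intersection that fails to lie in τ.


τ IS a topology on X.

Axiom (T1): ∅ ∈ τ? Yes; X ∈ τ? Yes.
Axiom (T2/T3): check pairwise unions and intersections of members of τ.
All pairwise intersections and unions checked — each lies in τ. Therefore τ satisfies (T1), (T2), (T3): it IS a topology on X.


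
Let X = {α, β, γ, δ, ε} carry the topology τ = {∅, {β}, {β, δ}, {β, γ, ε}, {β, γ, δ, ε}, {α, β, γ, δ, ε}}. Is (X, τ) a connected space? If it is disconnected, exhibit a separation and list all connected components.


(X, τ) is connected.

Find clopen sets (U ∈ τ with X ∖ U ∈ τ):
  U = ∅, X ∖ U = {α, β, γ, δ, ε} — both open, so U is clopen.
  U = {α, β, γ, δ, ε}, X ∖ U = ∅ — both open, so U is clopen.
Only trivial clopens (∅ and X) exist, so (X, τ) is connected.
Compute connected components by grouping points that agree on all clopens:
  component: {α, β, γ, δ, ε}


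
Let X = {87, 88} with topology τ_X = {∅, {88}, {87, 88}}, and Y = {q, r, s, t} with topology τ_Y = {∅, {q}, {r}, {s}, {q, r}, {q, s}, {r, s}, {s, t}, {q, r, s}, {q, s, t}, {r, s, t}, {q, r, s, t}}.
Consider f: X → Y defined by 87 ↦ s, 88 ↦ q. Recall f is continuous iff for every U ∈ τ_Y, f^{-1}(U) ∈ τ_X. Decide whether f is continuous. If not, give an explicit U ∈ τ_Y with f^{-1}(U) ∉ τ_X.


f is NOT continuous.

Compute f^{-1}(U) for each U ∈ τ_Y:
  U = ∅: f^{-1}(U) = ∅ ∈ τ_X ✓.
  U = {q}: f^{-1}(U) = {88} ∈ τ_X ✓.
  U = {r}: f^{-1}(U) = ∅ ∈ τ_X ✓.
  U = {s}: f^{-1}(U) = {87} ∉ τ_X ✗.
  U = {q, r}: f^{-1}(U) = {88} ∈ τ_X ✓.
  U = {q, s}: f^{-1}(U) = {87, 88} ∈ τ_X ✓.
  U = {r, s}: f^{-1}(U) = {87} ∉ τ_X ✗.
  U = {s, t}: f^{-1}(U) = {87} ∉ τ_X ✗.
  U = {q, r, s}: f^{-1}(U) = {87, 88} ∈ τ_X ✓.
  U = {q, s, t}: f^{-1}(U) = {87, 88} ∈ τ_X ✓.
  U = {r, s, t}: f^{-1}(U) = {87} ∉ τ_X ✗.
  U = {q, r, s, t}: f^{-1}(U) = {87, 88} ∈ τ_X ✓.
Found U = {s} with f^{-1}(U) = {87} not in τ_X. Therefore f is NOT continuous.


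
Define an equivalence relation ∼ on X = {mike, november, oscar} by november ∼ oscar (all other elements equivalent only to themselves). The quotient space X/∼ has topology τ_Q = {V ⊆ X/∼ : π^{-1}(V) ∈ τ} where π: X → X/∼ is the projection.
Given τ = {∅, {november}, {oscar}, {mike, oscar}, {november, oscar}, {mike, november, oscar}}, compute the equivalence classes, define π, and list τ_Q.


X/∼ = {[mike], [november=oscar]}; |τ_Q| = 3.

Equivalence classes: [mike], [november=oscar].
Quotient map π: X → X/∼ sends mike ↦ [mike], november ↦ [november=oscar], oscar ↦ [november=oscar].
For each subset V ⊆ X/∼, compute π^{-1}(V) ⊆ X and check whether π^{-1}(V) ∈ τ. V is open in τ_Q iff π^{-1}(V) ∈ τ.
  V = {}: π^{-1}(V) = ∅ ∈ τ ✓.
  V = {[mike]}: π^{-1}(V) = {mike} ∉ τ ✗.
  V = {[november=oscar]}: π^{-1}(V) = {november, oscar} ∈ τ ✓.
  V = {[mike], [november=oscar]}: π^{-1}(V) = {mike, november, oscar} ∈ τ ✓.
Open sets in the quotient: τ_Q = {{}, {[november=oscar]}, {[mike], [november=oscar]}} (3 elements).


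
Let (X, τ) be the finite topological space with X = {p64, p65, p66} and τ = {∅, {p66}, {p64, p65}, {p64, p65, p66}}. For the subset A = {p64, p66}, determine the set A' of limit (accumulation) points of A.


A' = {p65}

For each x ∈ X, list the open sets U ∈ τ with x ∈ U, then check whether U ∩ (A ∖ {x}) ≠ ∅ for every such U.
  x = p64: open {p64, p65} ∋ x has {p64, p65} ∩ (A ∖ {p64}) = ∅, so x is NOT a limit point.
  x = p65: opens ∋ x are {p64, p65}, {p64, p65, p66}; each meets A ∖ {p65}, so x IS a limit point.
  x = p66: open {p66} ∋ x has {p66} ∩ (A ∖ {p66}) = ∅, so x is NOT a limit point.
Collecting: A' = {p65}.


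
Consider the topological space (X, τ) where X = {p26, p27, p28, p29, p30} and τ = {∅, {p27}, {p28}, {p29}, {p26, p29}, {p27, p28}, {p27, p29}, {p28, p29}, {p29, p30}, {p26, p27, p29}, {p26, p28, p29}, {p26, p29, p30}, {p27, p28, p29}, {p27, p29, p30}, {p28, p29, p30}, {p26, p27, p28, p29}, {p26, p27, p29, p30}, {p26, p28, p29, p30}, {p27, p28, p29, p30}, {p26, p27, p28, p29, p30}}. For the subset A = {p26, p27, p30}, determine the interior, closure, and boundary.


int(A) = {p27}, cl(A) = {p26, p27, p30}, ∂A = {p26, p30}.

Closed sets in (X, τ) are complements of opens:
  closed(X, τ) = {∅, {p26}, {p27}, {p28}, {p30}, {p26, p27}, {p26, p28}, {p26, p30}, {p27, p28}, {p27, p30}, {p28, p30}, {p26, p27, p28}, {p26, p27, p30}, {p26, p28, p30}, {p26, p29, p30}, {p27, p28, p30}, {p26, p27, p28, p30}, {p26, p27, p29, p30}, {p26, p28, p29, p30}, {p26, p27, p28, p29, p30}}.
int(A) = ⋃ {U ∈ τ : U ⊆ A}. Opens contained in A: ∅, {p27}.
Taking the union of these: int(A) = {p27}.
cl(A) = ⋂ {C closed : A ⊆ C}. Closed sets containing A: {p26, p27, p30}, {p26, p27, p28, p30}, {p26, p27, p29, p30}, {p26, p27, p28, p29, p30}.
Intersecting these: cl(A) = {p26, p27, p30}.
∂A = cl(A) ∖ int(A) = {p26, p27, p30} ∖ {p27} = {p26, p30}.


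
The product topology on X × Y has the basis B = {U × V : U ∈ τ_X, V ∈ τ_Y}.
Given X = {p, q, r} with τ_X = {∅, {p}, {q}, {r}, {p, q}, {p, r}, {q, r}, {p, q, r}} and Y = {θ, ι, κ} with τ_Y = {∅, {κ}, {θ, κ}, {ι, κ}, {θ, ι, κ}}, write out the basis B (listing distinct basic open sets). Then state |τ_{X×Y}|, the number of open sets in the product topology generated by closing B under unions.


Basis B = {∅ × ∅, {p} × {κ}, {q} × {κ}, {r} × {κ}, {p} × {θ, κ}, {p} × {ι, κ}, {p, q} × {κ}, {p, r} × {κ}, {q} × {θ, κ}, {q} × {ι, κ}, {q, r} × {κ}, {r} × {θ, κ}, {r} × {ι, κ}, {p} × {θ, ι, κ}, {p, q, r} × {κ}, {q} × {θ, ι, κ}, {r} × {θ, ι, κ}, {p, q} × {θ, κ}, {p, r} × {θ, κ}, {p, q} × {ι, κ}, {p, r} × {ι, κ}, {q, r} × {θ, κ}, {q, r} × {ι, κ}, {p, q} × {θ, ι, κ}, {p, r} × {θ, ι, κ}, {p, q, r} × {θ, κ}, {p, q, r} × {ι, κ}, {q, r} × {θ, ι, κ}, {p, q, r} × {θ, ι, κ}}; |τ_{X×Y}| = 125.

Enumerate products U × V with U ∈ τ_X, V ∈ τ_Y (deduplicated):
  ∅ × ∅ = {} (∅)
  {p} × {κ} = {(p,κ)}
  {q} × {κ} = {(q,κ)}
  {r} × {κ} = {(r,κ)}
  {p} × {θ, κ} = {(p,θ), (p,κ)}
  {p} × {ι, κ} = {(p,ι), (p,κ)}
  {p, q} × {κ} = {(p,κ), (q,κ)}
  {p, r} × {κ} = {(p,κ), (r,κ)}
  {q} × {θ, κ} = {(q,θ), (q,κ)}
  {q} × {ι, κ} = {(q,ι), (q,κ)}
  {q, r} × {κ} = {(q,κ), (r,κ)}
  {r} × {θ, κ} = {(r,θ), (r,κ)}
  {r} × {ι, κ} = {(r,ι), (r,κ)}
  {p} × {θ, ι, κ} = {(p,θ), (p,ι), (p,κ)}
  {p, q, r} × {κ} = {(p,κ), (q,κ), (r,κ)}
  {q} × {θ, ι, κ} = {(q,θ), (q,ι), (q,κ)}
  {r} × {θ, ι, κ} = {(r,θ), (r,ι), (r,κ)}
  {p, q} × {θ, κ} = {(p,θ), (p,κ), (q,θ), (q,κ)}
  {p, r} × {θ, κ} = {(p,θ), (p,κ), (r,θ), (r,κ)}
  {p, q} × {ι, κ} = {(p,ι), (p,κ), (q,ι), (q,κ)}
  {p, r} × {ι, κ} = {(p,ι), (p,κ), (r,ι), (r,κ)}
  {q, r} × {θ, κ} = {(q,θ), (q,κ), (r,θ), (r,κ)}
  {q, r} × {ι, κ} = {(q,ι), (q,κ), (r,ι), (r,κ)}
  {p, q} × {θ, ι, κ} = {(p,θ), (p,ι), (p,κ), (q,θ), (q,ι), (q,κ)}
  {p, r} × {θ, ι, κ} = {(p,θ), (p,ι), (p,κ), (r,θ), (r,ι), (r,κ)}
  {p, q, r} × {θ, κ} = {(p,θ), (p,κ), (q,θ), (q,κ), (r,θ), (r,κ)}
  {p, q, r} × {ι, κ} = {(p,ι), (p,κ), (q,ι), (q,κ), (r,ι), (r,κ)}
  {q, r} × {θ, ι, κ} = {(q,θ), (q,ι), (q,κ), (r,θ), (r,ι), (r,κ)}
  {p, q, r} × {θ, ι, κ} = {(p,θ), (p,ι), (p,κ), (q,θ), (q,ι), (q,κ), (r,θ), (r,ι), (r,κ)}
These 29 distinct sets form the basis B.
Close under arbitrary unions to get τ_{X×Y}; counting gives |τ_{X×Y}| = 125.


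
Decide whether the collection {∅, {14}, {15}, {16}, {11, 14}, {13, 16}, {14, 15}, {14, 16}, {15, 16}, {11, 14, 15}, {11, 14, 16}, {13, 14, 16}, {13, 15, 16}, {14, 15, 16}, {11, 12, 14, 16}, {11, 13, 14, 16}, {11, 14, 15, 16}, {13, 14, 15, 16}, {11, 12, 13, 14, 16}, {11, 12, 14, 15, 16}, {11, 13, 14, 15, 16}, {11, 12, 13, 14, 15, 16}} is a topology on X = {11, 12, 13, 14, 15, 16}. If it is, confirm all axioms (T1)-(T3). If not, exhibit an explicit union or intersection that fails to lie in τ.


τ IS a topology on X.

Axiom (T1): ∅ ∈ τ? Yes; X ∈ τ? Yes.
Axiom (T2/T3): check pairwise unions and intersections of members of τ.
All pairwise intersections and unions checked — each lies in τ. Therefore τ satisfies (T1), (T2), (T3): it IS a topology on X.


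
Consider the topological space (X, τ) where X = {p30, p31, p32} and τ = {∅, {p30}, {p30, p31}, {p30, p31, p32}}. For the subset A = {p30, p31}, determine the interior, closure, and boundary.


int(A) = {p30, p31}, cl(A) = {p30, p31, p32}, ∂A = {p32}.

Closed sets in (X, τ) are complements of opens:
  closed(X, τ) = {∅, {p32}, {p31, p32}, {p30, p31, p32}}.
int(A) = ⋃ {U ∈ τ : U ⊆ A}. Opens contained in A: ∅, {p30}, {p30, p31}.
Taking the union of these: int(A) = {p30, p31}.
cl(A) = ⋂ {C closed : A ⊆ C}. Closed sets containing A: {p30, p31, p32}.
Intersecting these: cl(A) = {p30, p31, p32}.
∂A = cl(A) ∖ int(A) = {p30, p31, p32} ∖ {p30, p31} = {p32}.


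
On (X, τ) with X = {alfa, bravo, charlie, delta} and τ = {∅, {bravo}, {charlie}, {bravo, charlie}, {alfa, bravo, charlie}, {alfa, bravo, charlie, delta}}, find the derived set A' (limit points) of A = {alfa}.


A' = {delta}

For each x ∈ X, list the open sets U ∈ τ with x ∈ U, then check whether U ∩ (A ∖ {x}) ≠ ∅ for every such U.
  x = alfa: open {alfa, bravo, charlie} ∋ x has {alfa, bravo, charlie} ∩ (A ∖ {alfa}) = ∅, so x is NOT a limit point.
  x = bravo: open {bravo} ∋ x has {bravo} ∩ (A ∖ {bravo}) = ∅, so x is NOT a limit point.
  x = charlie: open {charlie} ∋ x has {charlie} ∩ (A ∖ {charlie}) = ∅, so x is NOT a limit point.
  x = delta: opens ∋ x are {alfa, bravo, charlie, delta}; each meets A ∖ {delta}, so x IS a limit point.
Collecting: A' = {delta}.


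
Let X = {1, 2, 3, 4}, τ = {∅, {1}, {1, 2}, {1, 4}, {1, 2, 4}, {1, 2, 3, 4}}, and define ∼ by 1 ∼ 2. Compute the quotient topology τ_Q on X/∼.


X/∼ = {[1=2], [3], [4]}; |τ_Q| = 4.

Equivalence classes: [1=2], [3], [4].
Quotient map π: X → X/∼ sends 1 ↦ [1=2], 2 ↦ [1=2], 3 ↦ [3], 4 ↦ [4].
For each subset V ⊆ X/∼, compute π^{-1}(V) ⊆ X and check whether π^{-1}(V) ∈ τ. V is open in τ_Q iff π^{-1}(V) ∈ τ.
  V = {}: π^{-1}(V) = ∅ ∈ τ ✓.
  V = {[1=2]}: π^{-1}(V) = {1, 2} ∈ τ ✓.
  V = {[3]}: π^{-1}(V) = {3} ∉ τ ✗.
  V = {[1=2], [3]}: π^{-1}(V) = {1, 2, 3} ∉ τ ✗.
  V = {[4]}: π^{-1}(V) = {4} ∉ τ ✗.
  V = {[1=2], [4]}: π^{-1}(V) = {1, 2, 4} ∈ τ ✓.
  V = {[3], [4]}: π^{-1}(V) = {3, 4} ∉ τ ✗.
  V = {[1=2], [3], [4]}: π^{-1}(V) = {1, 2, 3, 4} ∈ τ ✓.
Open sets in the quotient: τ_Q = {{}, {[1=2]}, {[1=2], [4]}, {[1=2], [3], [4]}} (4 elements).


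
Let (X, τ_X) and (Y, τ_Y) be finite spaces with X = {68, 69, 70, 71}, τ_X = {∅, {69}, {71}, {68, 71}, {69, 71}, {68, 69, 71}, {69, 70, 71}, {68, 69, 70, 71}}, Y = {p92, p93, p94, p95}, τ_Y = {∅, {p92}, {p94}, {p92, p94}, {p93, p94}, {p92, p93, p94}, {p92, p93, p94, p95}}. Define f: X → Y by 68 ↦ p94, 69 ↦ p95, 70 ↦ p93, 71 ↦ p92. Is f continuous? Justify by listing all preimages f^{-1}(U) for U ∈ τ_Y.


f is NOT continuous.

Compute f^{-1}(U) for each U ∈ τ_Y:
  U = ∅: f^{-1}(U) = ∅ ∈ τ_X ✓.
  U = {p92}: f^{-1}(U) = {71} ∈ τ_X ✓.
  U = {p94}: f^{-1}(U) = {68} ∉ τ_X ✗.
  U = {p92, p94}: f^{-1}(U) = {68, 71} ∈ τ_X ✓.
  U = {p93, p94}: f^{-1}(U) = {68, 70} ∉ τ_X ✗.
  U = {p92, p93, p94}: f^{-1}(U) = {68, 70, 71} ∉ τ_X ✗.
  U = {p92, p93, p94, p95}: f^{-1}(U) = {68, 69, 70, 71} ∈ τ_X ✓.
Found U = {p94} with f^{-1}(U) = {68} not in τ_X. Therefore f is NOT continuous.


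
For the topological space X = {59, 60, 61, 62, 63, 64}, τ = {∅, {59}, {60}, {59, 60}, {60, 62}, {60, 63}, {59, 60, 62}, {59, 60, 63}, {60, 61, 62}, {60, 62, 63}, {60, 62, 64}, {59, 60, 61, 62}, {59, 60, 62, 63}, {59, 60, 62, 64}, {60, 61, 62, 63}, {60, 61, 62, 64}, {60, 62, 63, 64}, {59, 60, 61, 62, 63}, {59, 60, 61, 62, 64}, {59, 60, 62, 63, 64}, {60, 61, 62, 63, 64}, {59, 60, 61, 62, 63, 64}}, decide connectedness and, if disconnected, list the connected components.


(X, τ) is disconnected; components = [{59}, {60, 61, 62, 63, 64}].

Find clopen sets (U ∈ τ with X ∖ U ∈ τ):
  U = ∅, X ∖ U = {59, 60, 61, 62, 63, 64} — both open, so U is clopen.
  U = {59}, X ∖ U = {60, 61, 62, 63, 64} — both open, so U is clopen.
  U = {60, 61, 62, 63, 64}, X ∖ U = {59} — both open, so U is clopen.
  U = {59, 60, 61, 62, 63, 64}, X ∖ U = ∅ — both open, so U is clopen.
Nontrivial clopen(s) exist: e.g. {59}. So (X, τ) is disconnected.
Compute connected components by grouping points that agree on all clopens:
  component: {59}
  component: {60, 61, 62, 63, 64}


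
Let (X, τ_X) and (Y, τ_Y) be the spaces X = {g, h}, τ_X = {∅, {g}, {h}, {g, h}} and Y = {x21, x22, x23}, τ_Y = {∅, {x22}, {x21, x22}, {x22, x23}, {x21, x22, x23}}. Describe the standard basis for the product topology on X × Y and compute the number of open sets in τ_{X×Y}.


Basis B = {∅ × ∅, {g} × {x22}, {h} × {x22}, {g} × {x21, x22}, {g} × {x22, x23}, {g, h} × {x22}, {h} × {x21, x22}, {h} × {x22, x23}, {g} × {x21, x22, x23}, {h} × {x21, x22, x23}, {g, h} × {x21, x22}, {g, h} × {x22, x23}, {g, h} × {x21, x22, x23}}; |τ_{X×Y}| = 25.

Enumerate products U × V with U ∈ τ_X, V ∈ τ_Y (deduplicated):
  ∅ × ∅ = {} (∅)
  {g} × {x22} = {(g,x22)}
  {h} × {x22} = {(h,x22)}
  {g} × {x21, x22} = {(g,x21), (g,x22)}
  {g} × {x22, x23} = {(g,x22), (g,x23)}
  {g, h} × {x22} = {(g,x22), (h,x22)}
  {h} × {x21, x22} = {(h,x21), (h,x22)}
  {h} × {x22, x23} = {(h,x22), (h,x23)}
  {g} × {x21, x22, x23} = {(g,x21), (g,x22), (g,x23)}
  {h} × {x21, x22, x23} = {(h,x21), (h,x22), (h,x23)}
  {g, h} × {x21, x22} = {(g,x21), (g,x22), (h,x21), (h,x22)}
  {g, h} × {x22, x23} = {(g,x22), (g,x23), (h,x22), (h,x23)}
  {g, h} × {x21, x22, x23} = {(g,x21), (g,x22), (g,x23), (h,x21), (h,x22), (h,x23)}
These 13 distinct sets form the basis B.
Close under arbitrary unions to get τ_{X×Y}; counting gives |τ_{X×Y}| = 25.


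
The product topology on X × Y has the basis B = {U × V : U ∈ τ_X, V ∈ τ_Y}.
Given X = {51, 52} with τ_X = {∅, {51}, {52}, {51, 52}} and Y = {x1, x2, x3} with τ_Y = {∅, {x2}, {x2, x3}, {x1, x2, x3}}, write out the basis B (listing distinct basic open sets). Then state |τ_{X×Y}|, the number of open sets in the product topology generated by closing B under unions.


Basis B = {∅ × ∅, {51} × {x2}, {52} × {x2}, {51} × {x2, x3}, {51, 52} × {x2}, {52} × {x2, x3}, {51} × {x1, x2, x3}, {52} × {x1, x2, x3}, {51, 52} × {x2, x3}, {51, 52} × {x1, x2, x3}}; |τ_{X×Y}| = 16.

Enumerate products U × V with U ∈ τ_X, V ∈ τ_Y (deduplicated):
  ∅ × ∅ = {} (∅)
  {51} × {x2} = {(51,x2)}
  {52} × {x2} = {(52,x2)}
  {51} × {x2, x3} = {(51,x2), (51,x3)}
  {51, 52} × {x2} = {(51,x2), (52,x2)}
  {52} × {x2, x3} = {(52,x2), (52,x3)}
  {51} × {x1, x2, x3} = {(51,x1), (51,x2), (51,x3)}
  {52} × {x1, x2, x3} = {(52,x1), (52,x2), (52,x3)}
  {51, 52} × {x2, x3} = {(51,x2), (51,x3), (52,x2), (52,x3)}
  {51, 52} × {x1, x2, x3} = {(51,x1), (51,x2), (51,x3), (52,x1), (52,x2), (52,x3)}
These 10 distinct sets form the basis B.
Close under arbitrary unions to get τ_{X×Y}; counting gives |τ_{X×Y}| = 16.


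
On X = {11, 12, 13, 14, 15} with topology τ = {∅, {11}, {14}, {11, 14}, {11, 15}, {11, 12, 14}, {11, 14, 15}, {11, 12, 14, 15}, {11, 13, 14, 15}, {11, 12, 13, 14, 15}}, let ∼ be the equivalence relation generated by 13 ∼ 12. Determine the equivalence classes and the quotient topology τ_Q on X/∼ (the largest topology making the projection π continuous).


X/∼ = {[11], [12=13], [14], [15]}; |τ_Q| = 7.

Equivalence classes: [11], [12=13], [14], [15].
Quotient map π: X → X/∼ sends 11 ↦ [11], 12 ↦ [12=13], 13 ↦ [12=13], 14 ↦ [14], 15 ↦ [15].
For each subset V ⊆ X/∼, compute π^{-1}(V) ⊆ X and check whether π^{-1}(V) ∈ τ. V is open in τ_Q iff π^{-1}(V) ∈ τ.
  V = {}: π^{-1}(V) = ∅ ∈ τ ✓.
  V = {[11]}: π^{-1}(V) = {11} ∈ τ ✓.
  V = {[12=13]}: π^{-1}(V) = {12, 13} ∉ τ ✗.
  V = {[11], [12=13]}: π^{-1}(V) = {11, 12, 13} ∉ τ ✗.
  V = {[14]}: π^{-1}(V) = {14} ∈ τ ✓.
  V = {[11], [14]}: π^{-1}(V) = {11, 14} ∈ τ ✓.
  V = {[12=13], [14]}: π^{-1}(V) = {12, 13, 14} ∉ τ ✗.
  V = {[11], [12=13], [14]}: π^{-1}(V) = {11, 12, 13, 14} ∉ τ ✗.
  V = {[15]}: π^{-1}(V) = {15} ∉ τ ✗.
  V = {[11], [15]}: π^{-1}(V) = {11, 15} ∈ τ ✓.
  V = {[12=13], [15]}: π^{-1}(V) = {12, 13, 15} ∉ τ ✗.
  V = {[11], [12=13], [15]}: π^{-1}(V) = {11, 12, 13, 15} ∉ τ ✗.
  V = {[14], [15]}: π^{-1}(V) = {14, 15} ∉ τ ✗.
  V = {[11], [14], [15]}: π^{-1}(V) = {11, 14, 15} ∈ τ ✓.
  V = {[12=13], [14], [15]}: π^{-1}(V) = {12, 13, 14, 15} ∉ τ ✗.
  V = {[11], [12=13], [14], [15]}: π^{-1}(V) = {11, 12, 13, 14, 15} ∈ τ ✓.
Open sets in the quotient: τ_Q = {{}, {[11]}, {[14]}, {[11], [14]}, {[11], [15]}, {[11], [14], [15]}, {[11], [12=13], [14], [15]}} (7 elements).


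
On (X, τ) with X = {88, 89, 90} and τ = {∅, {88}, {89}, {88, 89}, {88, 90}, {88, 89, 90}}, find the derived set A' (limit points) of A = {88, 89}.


A' = {90}

For each x ∈ X, list the open sets U ∈ τ with x ∈ U, then check whether U ∩ (A ∖ {x}) ≠ ∅ for every such U.
  x = 88: open {88} ∋ x has {88} ∩ (A ∖ {88}) = ∅, so x is NOT a limit point.
  x = 89: open {89} ∋ x has {89} ∩ (A ∖ {89}) = ∅, so x is NOT a limit point.
  x = 90: opens ∋ x are {88, 90}, {88, 89, 90}; each meets A ∖ {90}, so x IS a limit point.
Collecting: A' = {90}.


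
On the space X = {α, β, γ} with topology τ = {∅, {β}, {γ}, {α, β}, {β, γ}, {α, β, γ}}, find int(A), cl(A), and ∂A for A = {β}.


int(A) = {β}, cl(A) = {α, β}, ∂A = {α}.

Closed sets in (X, τ) are complements of opens:
  closed(X, τ) = {∅, {α}, {γ}, {α, β}, {α, γ}, {α, β, γ}}.
int(A) = ⋃ {U ∈ τ : U ⊆ A}. Opens contained in A: ∅, {β}.
Taking the union of these: int(A) = {β}.
cl(A) = ⋂ {C closed : A ⊆ C}. Closed sets containing A: {α, β}, {α, β, γ}.
Intersecting these: cl(A) = {α, β}.
∂A = cl(A) ∖ int(A) = {α, β} ∖ {β} = {α}.


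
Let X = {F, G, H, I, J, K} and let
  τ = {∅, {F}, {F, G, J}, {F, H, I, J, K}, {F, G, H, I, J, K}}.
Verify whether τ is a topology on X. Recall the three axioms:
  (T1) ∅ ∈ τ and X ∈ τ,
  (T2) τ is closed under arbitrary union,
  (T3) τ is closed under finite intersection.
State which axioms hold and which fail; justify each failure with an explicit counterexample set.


τ is NOT a topology on X.

Axiom (T1): ∅ ∈ τ? Yes; X ∈ τ? Yes.
Axiom (T2/T3): check pairwise unions and intersections of members of τ.
Counterexample for (T3): {F, G, J} ∩ {F, H, I, J, K} = {F, J} ∉ τ. Therefore τ is NOT a topology.


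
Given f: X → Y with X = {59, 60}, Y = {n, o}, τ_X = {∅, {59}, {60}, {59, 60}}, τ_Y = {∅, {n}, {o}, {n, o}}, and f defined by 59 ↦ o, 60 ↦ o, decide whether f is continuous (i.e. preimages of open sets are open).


f IS continuous.

Compute f^{-1}(U) for each U ∈ τ_Y:
  U = ∅: f^{-1}(U) = ∅ ∈ τ_X ✓.
  U = {n}: f^{-1}(U) = ∅ ∈ τ_X ✓.
  U = {o}: f^{-1}(U) = {59, 60} ∈ τ_X ✓.
  U = {n, o}: f^{-1}(U) = {59, 60} ∈ τ_X ✓.
Every preimage lies in τ_X, so f IS continuous.


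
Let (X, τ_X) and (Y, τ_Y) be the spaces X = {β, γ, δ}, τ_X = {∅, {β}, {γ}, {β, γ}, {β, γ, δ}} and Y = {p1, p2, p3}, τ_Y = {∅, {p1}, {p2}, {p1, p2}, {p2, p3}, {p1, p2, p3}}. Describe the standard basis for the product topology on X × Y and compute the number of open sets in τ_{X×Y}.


Basis B = {∅ × ∅, {β} × {p1}, {β} × {p2}, {γ} × {p1}, {γ} × {p2}, {β} × {p1, p2}, {β, γ} × {p1}, {β} × {p2, p3}, {β, γ} × {p2}, {γ} × {p1, p2}, {γ} × {p2, p3}, {β} × {p1, p2, p3}, {β, γ, δ} × {p1}, {β, γ, δ} × {p2}, {γ} × {p1, p2, p3}, {β, γ} × {p1, p2}, {β, γ} × {p2, p3}, {β, γ} × {p1, p2, p3}, {β, γ, δ} × {p1, p2}, {β, γ, δ} × {p2, p3}, {β, γ, δ} × {p1, p2, p3}}; |τ_{X×Y}| = 70.

Enumerate products U × V with U ∈ τ_X, V ∈ τ_Y (deduplicated):
  ∅ × ∅ = {} (∅)
  {β} × {p1} = {(β,p1)}
  {β} × {p2} = {(β,p2)}
  {γ} × {p1} = {(γ,p1)}
  {γ} × {p2} = {(γ,p2)}
  {β} × {p1, p2} = {(β,p1), (β,p2)}
  {β, γ} × {p1} = {(β,p1), (γ,p1)}
  {β} × {p2, p3} = {(β,p2), (β,p3)}
  {β, γ} × {p2} = {(β,p2), (γ,p2)}
  {γ} × {p1, p2} = {(γ,p1), (γ,p2)}
  {γ} × {p2, p3} = {(γ,p2), (γ,p3)}
  {β} × {p1, p2, p3} = {(β,p1), (β,p2), (β,p3)}
  {β, γ, δ} × {p1} = {(β,p1), (γ,p1), (δ,p1)}
  {β, γ, δ} × {p2} = {(β,p2), (γ,p2), (δ,p2)}
  {γ} × {p1, p2, p3} = {(γ,p1), (γ,p2), (γ,p3)}
  {β, γ} × {p1, p2} = {(β,p1), (β,p2), (γ,p1), (γ,p2)}
  {β, γ} × {p2, p3} = {(β,p2), (β,p3), (γ,p2), (γ,p3)}
  {β, γ} × {p1, p2, p3} = {(β,p1), (β,p2), (β,p3), (γ,p1), (γ,p2), (γ,p3)}
  {β, γ, δ} × {p1, p2} = {(β,p1), (β,p2), (γ,p1), (γ,p2), (δ,p1), (δ,p2)}
  {β, γ, δ} × {p2, p3} = {(β,p2), (β,p3), (γ,p2), (γ,p3), (δ,p2), (δ,p3)}
  {β, γ, δ} × {p1, p2, p3} = {(β,p1), (β,p2), (β,p3), (γ,p1), (γ,p2), (γ,p3), (δ,p1), (δ,p2), (δ,p3)}
These 21 distinct sets form the basis B.
Close under arbitrary unions to get τ_{X×Y}; counting gives |τ_{X×Y}| = 70.


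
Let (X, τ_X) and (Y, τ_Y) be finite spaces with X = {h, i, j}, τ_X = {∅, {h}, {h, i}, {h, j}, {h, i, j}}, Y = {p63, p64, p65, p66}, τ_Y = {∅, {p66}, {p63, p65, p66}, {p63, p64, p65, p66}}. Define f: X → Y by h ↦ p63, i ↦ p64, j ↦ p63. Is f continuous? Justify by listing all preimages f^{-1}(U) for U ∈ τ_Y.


f IS continuous.

Compute f^{-1}(U) for each U ∈ τ_Y:
  U = ∅: f^{-1}(U) = ∅ ∈ τ_X ✓.
  U = {p66}: f^{-1}(U) = ∅ ∈ τ_X ✓.
  U = {p63, p65, p66}: f^{-1}(U) = {h, j} ∈ τ_X ✓.
  U = {p63, p64, p65, p66}: f^{-1}(U) = {h, i, j} ∈ τ_X ✓.
Every preimage lies in τ_X, so f IS continuous.


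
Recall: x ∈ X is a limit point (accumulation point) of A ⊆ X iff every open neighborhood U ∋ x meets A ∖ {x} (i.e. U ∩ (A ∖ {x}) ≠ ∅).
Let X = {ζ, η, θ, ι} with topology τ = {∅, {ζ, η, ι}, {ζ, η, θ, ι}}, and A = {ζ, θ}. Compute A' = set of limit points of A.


A' = {η, θ, ι}

For each x ∈ X, list the open sets U ∈ τ with x ∈ U, then check whether U ∩ (A ∖ {x}) ≠ ∅ for every such U.
  x = ζ: open {ζ, η, ι} ∋ x has {ζ, η, ι} ∩ (A ∖ {ζ}) = ∅, so x is NOT a limit point.
  x = η: opens ∋ x are {ζ, η, ι}, {ζ, η, θ, ι}; each meets A ∖ {η}, so x IS a limit point.
  x = θ: opens ∋ x are {ζ, η, θ, ι}; each meets A ∖ {θ}, so x IS a limit point.
  x = ι: opens ∋ x are {ζ, η, ι}, {ζ, η, θ, ι}; each meets A ∖ {ι}, so x IS a limit point.
Collecting: A' = {η, θ, ι}.


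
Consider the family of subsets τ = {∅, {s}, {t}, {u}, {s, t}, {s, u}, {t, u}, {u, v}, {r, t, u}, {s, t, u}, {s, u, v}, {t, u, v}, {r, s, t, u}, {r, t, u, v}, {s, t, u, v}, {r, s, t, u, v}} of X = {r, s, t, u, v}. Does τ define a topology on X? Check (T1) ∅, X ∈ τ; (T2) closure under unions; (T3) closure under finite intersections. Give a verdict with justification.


τ IS a topology on X.

Axiom (T1): ∅ ∈ τ? Yes; X ∈ τ? Yes.
Axiom (T2/T3): check pairwise unions and intersections of members of τ.
All pairwise intersections and unions checked — each lies in τ. Therefore τ satisfies (T1), (T2), (T3): it IS a topology on X.


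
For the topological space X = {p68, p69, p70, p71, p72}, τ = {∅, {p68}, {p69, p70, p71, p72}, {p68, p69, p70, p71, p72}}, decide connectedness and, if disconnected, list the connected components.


(X, τ) is disconnected; components = [{p68}, {p69, p70, p71, p72}].

Find clopen sets (U ∈ τ with X ∖ U ∈ τ):
  U = ∅, X ∖ U = {p68, p69, p70, p71, p72} — both open, so U is clopen.
  U = {p68}, X ∖ U = {p69, p70, p71, p72} — both open, so U is clopen.
  U = {p69, p70, p71, p72}, X ∖ U = {p68} — both open, so U is clopen.
  U = {p68, p69, p70, p71, p72}, X ∖ U = ∅ — both open, so U is clopen.
Nontrivial clopen(s) exist: e.g. {p68}. So (X, τ) is disconnected.
Compute connected components by grouping points that agree on all clopens:
  component: {p68}
  component: {p69, p70, p71, p72}


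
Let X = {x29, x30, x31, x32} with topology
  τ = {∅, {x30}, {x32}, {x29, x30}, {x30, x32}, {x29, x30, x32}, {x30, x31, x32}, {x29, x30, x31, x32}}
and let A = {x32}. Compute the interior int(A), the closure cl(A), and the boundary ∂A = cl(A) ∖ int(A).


int(A) = {x32}, cl(A) = {x31, x32}, ∂A = {x31}.

Closed sets in (X, τ) are complements of opens:
  closed(X, τ) = {∅, {x29}, {x31}, {x29, x31}, {x31, x32}, {x29, x30, x31}, {x29, x31, x32}, {x29, x30, x31, x32}}.
int(A) = ⋃ {U ∈ τ : U ⊆ A}. Opens contained in A: ∅, {x32}.
Taking the union of these: int(A) = {x32}.
cl(A) = ⋂ {C closed : A ⊆ C}. Closed sets containing A: {x31, x32}, {x29, x31, x32}, {x29, x30, x31, x32}.
Intersecting these: cl(A) = {x31, x32}.
∂A = cl(A) ∖ int(A) = {x31, x32} ∖ {x32} = {x31}.


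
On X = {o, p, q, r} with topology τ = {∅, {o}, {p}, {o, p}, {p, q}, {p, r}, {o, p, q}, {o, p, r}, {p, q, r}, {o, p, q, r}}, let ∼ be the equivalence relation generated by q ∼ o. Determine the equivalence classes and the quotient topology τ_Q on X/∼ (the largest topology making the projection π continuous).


X/∼ = {[o=q], [p], [r]}; |τ_Q| = 5.

Equivalence classes: [o=q], [p], [r].
Quotient map π: X → X/∼ sends o ↦ [o=q], p ↦ [p], q ↦ [o=q], r ↦ [r].
For each subset V ⊆ X/∼, compute π^{-1}(V) ⊆ X and check whether π^{-1}(V) ∈ τ. V is open in τ_Q iff π^{-1}(V) ∈ τ.
  V = {}: π^{-1}(V) = ∅ ∈ τ ✓.
  V = {[o=q]}: π^{-1}(V) = {o, q} ∉ τ ✗.
  V = {[p]}: π^{-1}(V) = {p} ∈ τ ✓.
  V = {[o=q], [p]}: π^{-1}(V) = {o, p, q} ∈ τ ✓.
  V = {[r]}: π^{-1}(V) = {r} ∉ τ ✗.
  V = {[o=q], [r]}: π^{-1}(V) = {o, q, r} ∉ τ ✗.
  V = {[p], [r]}: π^{-1}(V) = {p, r} ∈ τ ✓.
  V = {[o=q], [p], [r]}: π^{-1}(V) = {o, p, q, r} ∈ τ ✓.
Open sets in the quotient: τ_Q = {{}, {[p]}, {[o=q], [p]}, {[p], [r]}, {[o=q], [p], [r]}} (5 elements).


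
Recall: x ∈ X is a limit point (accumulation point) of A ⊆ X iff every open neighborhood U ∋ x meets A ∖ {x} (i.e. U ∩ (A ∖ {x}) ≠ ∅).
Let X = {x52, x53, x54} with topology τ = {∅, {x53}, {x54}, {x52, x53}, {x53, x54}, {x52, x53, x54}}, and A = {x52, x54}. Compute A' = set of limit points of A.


A' = ∅

For each x ∈ X, list the open sets U ∈ τ with x ∈ U, then check whether U ∩ (A ∖ {x}) ≠ ∅ for every such U.
  x = x52: open {x52, x53} ∋ x has {x52, x53} ∩ (A ∖ {x52}) = ∅, so x is NOT a limit point.
  x = x53: open {x53} ∋ x has {x53} ∩ (A ∖ {x53}) = ∅, so x is NOT a limit point.
  x = x54: open {x54} ∋ x has {x54} ∩ (A ∖ {x54}) = ∅, so x is NOT a limit point.
Collecting: A' = ∅.


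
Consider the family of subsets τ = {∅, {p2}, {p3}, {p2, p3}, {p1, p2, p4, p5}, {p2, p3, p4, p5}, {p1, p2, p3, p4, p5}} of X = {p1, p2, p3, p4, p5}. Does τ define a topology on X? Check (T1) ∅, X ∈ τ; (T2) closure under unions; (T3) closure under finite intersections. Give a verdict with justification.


τ is NOT a topology on X.

Axiom (T1): ∅ ∈ τ? Yes; X ∈ τ? Yes.
Axiom (T2/T3): check pairwise unions and intersections of members of τ.
Counterexample for (T3): {p1, p2, p4, p5} ∩ {p2, p3, p4, p5} = {p2, p4, p5} ∉ τ. Therefore τ is NOT a topology.


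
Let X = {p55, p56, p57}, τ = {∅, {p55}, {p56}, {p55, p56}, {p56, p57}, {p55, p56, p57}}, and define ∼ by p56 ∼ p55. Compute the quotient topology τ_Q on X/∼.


X/∼ = {[p55=p56], [p57]}; |τ_Q| = 3.

Equivalence classes: [p55=p56], [p57].
Quotient map π: X → X/∼ sends p55 ↦ [p55=p56], p56 ↦ [p55=p56], p57 ↦ [p57].
For each subset V ⊆ X/∼, compute π^{-1}(V) ⊆ X and check whether π^{-1}(V) ∈ τ. V is open in τ_Q iff π^{-1}(V) ∈ τ.
  V = {}: π^{-1}(V) = ∅ ∈ τ ✓.
  V = {[p55=p56]}: π^{-1}(V) = {p55, p56} ∈ τ ✓.
  V = {[p57]}: π^{-1}(V) = {p57} ∉ τ ✗.
  V = {[p55=p56], [p57]}: π^{-1}(V) = {p55, p56, p57} ∈ τ ✓.
Open sets in the quotient: τ_Q = {{}, {[p55=p56]}, {[p55=p56], [p57]}} (3 elements).


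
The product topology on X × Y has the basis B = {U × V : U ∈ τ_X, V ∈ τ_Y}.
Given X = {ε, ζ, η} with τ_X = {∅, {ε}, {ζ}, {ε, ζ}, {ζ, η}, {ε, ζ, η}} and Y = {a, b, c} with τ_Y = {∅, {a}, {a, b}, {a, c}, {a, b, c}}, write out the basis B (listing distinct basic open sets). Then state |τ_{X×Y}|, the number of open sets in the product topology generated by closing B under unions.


Basis B = {∅ × ∅, {ε} × {a}, {ζ} × {a}, {ε} × {a, b}, {ε} × {a, c}, {ε, ζ} × {a}, {ζ} × {a, b}, {ζ} × {a, c}, {ζ, η} × {a}, {ε} × {a, b, c}, {ε, ζ, η} × {a}, {ζ} × {a, b, c}, {ε, ζ} × {a, b}, {ε, ζ} × {a, c}, {ζ, η} × {a, b}, {ζ, η} × {a, c}, {ε, ζ} × {a, b, c}, {ε, ζ, η} × {a, b}, {ε, ζ, η} × {a, c}, {ζ, η} × {a, b, c}, {ε, ζ, η} × {a, b, c}}; |τ_{X×Y}| = 70.

Enumerate products U × V with U ∈ τ_X, V ∈ τ_Y (deduplicated):
  ∅ × ∅ = {} (∅)
  {ε} × {a} = {(ε,a)}
  {ζ} × {a} = {(ζ,a)}
  {ε} × {a, b} = {(ε,a), (ε,b)}
  {ε} × {a, c} = {(ε,a), (ε,c)}
  {ε, ζ} × {a} = {(ε,a), (ζ,a)}
  {ζ} × {a, b} = {(ζ,a), (ζ,b)}
  {ζ} × {a, c} = {(ζ,a), (ζ,c)}
  {ζ, η} × {a} = {(ζ,a), (η,a)}
  {ε} × {a, b, c} = {(ε,a), (ε,b), (ε,c)}
  {ε, ζ, η} × {a} = {(ε,a), (ζ,a), (η,a)}
  {ζ} × {a, b, c} = {(ζ,a), (ζ,b), (ζ,c)}
  {ε, ζ} × {a, b} = {(ε,a), (ε,b), (ζ,a), (ζ,b)}
  {ε, ζ} × {a, c} = {(ε,a), (ε,c), (ζ,a), (ζ,c)}
  {ζ, η} × {a, b} = {(ζ,a), (ζ,b), (η,a), (η,b)}
  {ζ, η} × {a, c} = {(ζ,a), (ζ,c), (η,a), (η,c)}
  {ε, ζ} × {a, b, c} = {(ε,a), (ε,b), (ε,c), (ζ,a), (ζ,b), (ζ,c)}
  {ε, ζ, η} × {a, b} = {(ε,a), (ε,b), (ζ,a), (ζ,b), (η,a), (η,b)}
  {ε, ζ, η} × {a, c} = {(ε,a), (ε,c), (ζ,a), (ζ,c), (η,a), (η,c)}
  {ζ, η} × {a, b, c} = {(ζ,a), (ζ,b), (ζ,c), (η,a), (η,b), (η,c)}
  {ε, ζ, η} × {a, b, c} = {(ε,a), (ε,b), (ε,c), (ζ,a), (ζ,b), (ζ,c), (η,a), (η,b), (η,c)}
These 21 distinct sets form the basis B.
Close under arbitrary unions to get τ_{X×Y}; counting gives |τ_{X×Y}| = 70.


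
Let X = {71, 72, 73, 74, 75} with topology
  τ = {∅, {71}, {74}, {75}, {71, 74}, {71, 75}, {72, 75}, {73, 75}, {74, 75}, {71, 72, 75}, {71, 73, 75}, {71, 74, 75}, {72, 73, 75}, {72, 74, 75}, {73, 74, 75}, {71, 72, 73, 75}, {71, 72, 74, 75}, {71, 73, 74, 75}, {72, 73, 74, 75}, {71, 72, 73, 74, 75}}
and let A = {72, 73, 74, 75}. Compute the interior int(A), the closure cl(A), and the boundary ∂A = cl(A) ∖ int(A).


int(A) = {72, 73, 74, 75}, cl(A) = {72, 73, 74, 75}, ∂A = ∅.

Closed sets in (X, τ) are complements of opens:
  closed(X, τ) = {∅, {71}, {72}, {73}, {74}, {71, 72}, {71, 73}, {71, 74}, {72, 73}, {72, 74}, {73, 74}, {71, 72, 73}, {71, 72, 74}, {71, 73, 74}, {72, 73, 74}, {72, 73, 75}, {71, 72, 73, 74}, {71, 72, 73, 75}, {72, 73, 74, 75}, {71, 72, 73, 74, 75}}.
int(A) = ⋃ {U ∈ τ : U ⊆ A}. Opens contained in A: ∅, {74}, {75}, {72, 75}, {73, 75}, {74, 75}, {72, 73, 75}, {72, 74, 75}, {73, 74, 75}, {72, 73, 74, 75}.
Taking the union of these: int(A) = {72, 73, 74, 75}.
cl(A) = ⋂ {C closed : A ⊆ C}. Closed sets containing A: {72, 73, 74, 75}, {71, 72, 73, 74, 75}.
Intersecting these: cl(A) = {72, 73, 74, 75}.
∂A = cl(A) ∖ int(A) = {72, 73, 74, 75} ∖ {72, 73, 74, 75} = ∅.
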